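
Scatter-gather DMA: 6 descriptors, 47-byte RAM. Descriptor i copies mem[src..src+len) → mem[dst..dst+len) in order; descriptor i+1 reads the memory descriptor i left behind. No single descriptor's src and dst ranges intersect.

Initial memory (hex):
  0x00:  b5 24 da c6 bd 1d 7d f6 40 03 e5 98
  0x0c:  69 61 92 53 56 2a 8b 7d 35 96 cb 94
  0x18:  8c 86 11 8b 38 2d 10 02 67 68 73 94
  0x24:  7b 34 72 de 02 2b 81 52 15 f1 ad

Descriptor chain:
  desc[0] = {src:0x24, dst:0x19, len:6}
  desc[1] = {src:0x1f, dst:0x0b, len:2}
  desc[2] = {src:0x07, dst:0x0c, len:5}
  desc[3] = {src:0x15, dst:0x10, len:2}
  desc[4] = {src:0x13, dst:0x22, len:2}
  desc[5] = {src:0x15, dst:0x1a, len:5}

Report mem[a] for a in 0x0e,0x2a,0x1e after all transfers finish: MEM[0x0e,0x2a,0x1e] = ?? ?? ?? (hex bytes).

MEM[0x0e,0x2a,0x1e] = 03 81 7b

#0 dst[0x19+6] := {0x7b,0x34,0x72,0xde,0x02,0x2b}
#1 dst[0x0b+2] := {0x02,0x67}
#2 dst[0x0c+5] := {0xf6,0x40,0x03,0xe5,0x02}
#3 dst[0x10+2] := {0x96,0xcb}
#4 dst[0x22+2] := {0x7d,0x35}
#5 dst[0x1a+5] := {0x96,0xcb,0x94,0x8c,0x7b}
query mem[0x0e]=0x03, mem[0x2a]=0x81, mem[0x1e]=0x7b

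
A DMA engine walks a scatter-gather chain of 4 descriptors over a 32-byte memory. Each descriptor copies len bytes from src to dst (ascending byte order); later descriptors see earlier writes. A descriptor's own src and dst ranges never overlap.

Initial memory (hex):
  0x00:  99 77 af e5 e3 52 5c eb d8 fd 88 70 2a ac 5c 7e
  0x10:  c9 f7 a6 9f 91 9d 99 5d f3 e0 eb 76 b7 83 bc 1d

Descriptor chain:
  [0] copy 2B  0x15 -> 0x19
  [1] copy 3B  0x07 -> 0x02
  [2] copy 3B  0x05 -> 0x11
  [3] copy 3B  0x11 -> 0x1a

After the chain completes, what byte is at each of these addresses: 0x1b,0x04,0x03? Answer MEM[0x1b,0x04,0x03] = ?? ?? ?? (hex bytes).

D0: mem[0x19..0x1a] <- [9d 99]
D1: mem[0x02..0x04] <- [eb d8 fd]
D2: mem[0x11..0x13] <- [52 5c eb]
D3: mem[0x1a..0x1c] <- [52 5c eb]
query mem[0x1b]=0x5c, mem[0x04]=0xfd, mem[0x03]=0xd8

MEM[0x1b,0x04,0x03] = 5c fd d8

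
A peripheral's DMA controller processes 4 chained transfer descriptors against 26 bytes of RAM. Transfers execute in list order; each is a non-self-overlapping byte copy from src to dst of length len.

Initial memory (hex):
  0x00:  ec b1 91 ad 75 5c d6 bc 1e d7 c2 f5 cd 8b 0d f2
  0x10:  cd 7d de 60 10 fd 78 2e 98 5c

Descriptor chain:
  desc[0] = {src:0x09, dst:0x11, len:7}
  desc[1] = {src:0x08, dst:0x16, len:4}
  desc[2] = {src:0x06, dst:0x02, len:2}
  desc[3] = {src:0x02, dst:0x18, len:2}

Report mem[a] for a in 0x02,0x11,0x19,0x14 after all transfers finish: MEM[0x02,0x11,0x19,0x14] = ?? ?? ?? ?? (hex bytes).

MEM[0x02,0x11,0x19,0x14] = d6 d7 bc cd

  after D0: wrote 7B at 0x11 = d7c2f5cd8b0df2
  after D1: wrote 4B at 0x16 = 1ed7c2f5
  after D2: wrote 2B at 0x02 = d6bc
  after D3: wrote 2B at 0x18 = d6bc
query mem[0x02]=0xd6, mem[0x11]=0xd7, mem[0x19]=0xbc, mem[0x14]=0xcd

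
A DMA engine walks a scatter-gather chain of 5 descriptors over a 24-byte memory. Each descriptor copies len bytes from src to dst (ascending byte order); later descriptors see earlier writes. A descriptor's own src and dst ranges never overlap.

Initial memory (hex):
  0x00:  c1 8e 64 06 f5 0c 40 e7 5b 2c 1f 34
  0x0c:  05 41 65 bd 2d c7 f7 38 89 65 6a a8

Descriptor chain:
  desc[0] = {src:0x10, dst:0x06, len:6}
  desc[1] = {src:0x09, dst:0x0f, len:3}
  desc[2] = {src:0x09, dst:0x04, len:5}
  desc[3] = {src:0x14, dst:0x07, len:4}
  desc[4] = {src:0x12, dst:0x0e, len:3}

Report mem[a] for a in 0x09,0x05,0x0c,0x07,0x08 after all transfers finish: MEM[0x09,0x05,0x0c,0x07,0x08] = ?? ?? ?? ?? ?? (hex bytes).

MEM[0x09,0x05,0x0c,0x07,0x08] = 6a 89 05 89 65

  after D0: wrote 6B at 0x06 = 2dc7f7388965
  after D1: wrote 3B at 0x0f = 388965
  after D2: wrote 5B at 0x04 = 3889650541
  after D3: wrote 4B at 0x07 = 89656aa8
  after D4: wrote 3B at 0x0e = f73889
query mem[0x09]=0x6a, mem[0x05]=0x89, mem[0x0c]=0x05, mem[0x07]=0x89, mem[0x08]=0x65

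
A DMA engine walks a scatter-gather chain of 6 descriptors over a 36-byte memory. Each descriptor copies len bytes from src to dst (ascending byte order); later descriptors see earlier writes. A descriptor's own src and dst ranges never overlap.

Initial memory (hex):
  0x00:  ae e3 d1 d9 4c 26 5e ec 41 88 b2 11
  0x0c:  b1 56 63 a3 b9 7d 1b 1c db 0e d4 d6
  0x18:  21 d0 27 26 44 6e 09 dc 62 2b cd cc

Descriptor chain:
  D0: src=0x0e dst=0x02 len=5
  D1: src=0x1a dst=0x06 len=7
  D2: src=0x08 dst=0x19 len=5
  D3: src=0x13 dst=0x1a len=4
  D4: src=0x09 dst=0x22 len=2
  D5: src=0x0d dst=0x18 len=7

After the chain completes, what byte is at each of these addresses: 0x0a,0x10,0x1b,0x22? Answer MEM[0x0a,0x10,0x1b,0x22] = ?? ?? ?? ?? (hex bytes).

  after D0: wrote 5B at 0x02 = 63a3b97d1b
  after D1: wrote 7B at 0x06 = 2726446e09dc62
  after D2: wrote 5B at 0x19 = 446e09dc62
  after D3: wrote 4B at 0x1a = 1cdb0ed4
  after D4: wrote 2B at 0x22 = 6e09
  after D5: wrote 7B at 0x18 = 5663a3b97d1b1c
query mem[0x0a]=0x09, mem[0x10]=0xb9, mem[0x1b]=0xb9, mem[0x22]=0x6e

MEM[0x0a,0x10,0x1b,0x22] = 09 b9 b9 6e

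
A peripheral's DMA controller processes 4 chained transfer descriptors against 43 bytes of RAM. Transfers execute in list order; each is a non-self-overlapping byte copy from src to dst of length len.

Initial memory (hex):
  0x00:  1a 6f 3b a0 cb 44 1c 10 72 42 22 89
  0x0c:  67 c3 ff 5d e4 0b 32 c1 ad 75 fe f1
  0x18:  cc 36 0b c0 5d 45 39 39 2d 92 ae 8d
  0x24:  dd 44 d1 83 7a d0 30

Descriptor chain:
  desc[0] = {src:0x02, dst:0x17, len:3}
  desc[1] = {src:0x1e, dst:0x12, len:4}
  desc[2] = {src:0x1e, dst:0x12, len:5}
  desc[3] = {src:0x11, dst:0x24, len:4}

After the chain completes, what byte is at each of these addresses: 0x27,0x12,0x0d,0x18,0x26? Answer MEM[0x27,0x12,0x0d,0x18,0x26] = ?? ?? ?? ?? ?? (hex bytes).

#0 dst[0x17+3] := {0x3b,0xa0,0xcb}
#1 dst[0x12+4] := {0x39,0x39,0x2d,0x92}
#2 dst[0x12+5] := {0x39,0x39,0x2d,0x92,0xae}
#3 dst[0x24+4] := {0x0b,0x39,0x39,0x2d}
query mem[0x27]=0x2d, mem[0x12]=0x39, mem[0x0d]=0xc3, mem[0x18]=0xa0, mem[0x26]=0x39

MEM[0x27,0x12,0x0d,0x18,0x26] = 2d 39 c3 a0 39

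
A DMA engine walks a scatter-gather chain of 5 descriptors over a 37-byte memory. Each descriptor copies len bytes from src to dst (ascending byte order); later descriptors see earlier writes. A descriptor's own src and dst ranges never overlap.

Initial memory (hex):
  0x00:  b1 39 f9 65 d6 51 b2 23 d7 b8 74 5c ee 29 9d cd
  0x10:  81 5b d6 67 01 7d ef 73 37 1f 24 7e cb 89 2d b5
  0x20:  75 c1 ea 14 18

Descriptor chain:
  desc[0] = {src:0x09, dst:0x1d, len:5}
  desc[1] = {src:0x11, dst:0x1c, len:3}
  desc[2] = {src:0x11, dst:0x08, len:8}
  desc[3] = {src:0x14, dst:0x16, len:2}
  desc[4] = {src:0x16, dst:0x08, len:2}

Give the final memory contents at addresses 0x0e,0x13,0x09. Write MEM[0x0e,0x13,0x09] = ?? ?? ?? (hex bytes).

[0] 0x09->0x1d len=5 : b8 74 5c ee 29
[1] 0x11->0x1c len=3 : 5b d6 67
[2] 0x11->0x08 len=8 : 5b d6 67 01 7d ef 73 37
[3] 0x14->0x16 len=2 : 01 7d
[4] 0x16->0x08 len=2 : 01 7d
query mem[0x0e]=0x73, mem[0x13]=0x67, mem[0x09]=0x7d

MEM[0x0e,0x13,0x09] = 73 67 7d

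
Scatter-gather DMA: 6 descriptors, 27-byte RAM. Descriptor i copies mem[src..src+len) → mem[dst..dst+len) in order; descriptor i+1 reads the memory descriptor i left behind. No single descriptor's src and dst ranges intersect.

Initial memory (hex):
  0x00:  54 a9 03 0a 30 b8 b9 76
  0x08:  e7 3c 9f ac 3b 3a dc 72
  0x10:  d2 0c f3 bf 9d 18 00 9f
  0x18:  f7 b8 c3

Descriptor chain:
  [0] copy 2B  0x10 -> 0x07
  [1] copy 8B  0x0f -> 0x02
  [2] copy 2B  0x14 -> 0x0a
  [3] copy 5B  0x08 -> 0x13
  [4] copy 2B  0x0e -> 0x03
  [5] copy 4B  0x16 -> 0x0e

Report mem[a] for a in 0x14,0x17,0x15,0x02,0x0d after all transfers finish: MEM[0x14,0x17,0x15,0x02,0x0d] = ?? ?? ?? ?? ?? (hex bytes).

MEM[0x14,0x17,0x15,0x02,0x0d] = 00 3b 9d 72 3a

D0: mem[0x07..0x08] <- [d2 0c]
D1: mem[0x02..0x09] <- [72 d2 0c f3 bf 9d 18 00]
D2: mem[0x0a..0x0b] <- [9d 18]
D3: mem[0x13..0x17] <- [18 00 9d 18 3b]
D4: mem[0x03..0x04] <- [dc 72]
D5: mem[0x0e..0x11] <- [18 3b f7 b8]
query mem[0x14]=0x00, mem[0x17]=0x3b, mem[0x15]=0x9d, mem[0x02]=0x72, mem[0x0d]=0x3a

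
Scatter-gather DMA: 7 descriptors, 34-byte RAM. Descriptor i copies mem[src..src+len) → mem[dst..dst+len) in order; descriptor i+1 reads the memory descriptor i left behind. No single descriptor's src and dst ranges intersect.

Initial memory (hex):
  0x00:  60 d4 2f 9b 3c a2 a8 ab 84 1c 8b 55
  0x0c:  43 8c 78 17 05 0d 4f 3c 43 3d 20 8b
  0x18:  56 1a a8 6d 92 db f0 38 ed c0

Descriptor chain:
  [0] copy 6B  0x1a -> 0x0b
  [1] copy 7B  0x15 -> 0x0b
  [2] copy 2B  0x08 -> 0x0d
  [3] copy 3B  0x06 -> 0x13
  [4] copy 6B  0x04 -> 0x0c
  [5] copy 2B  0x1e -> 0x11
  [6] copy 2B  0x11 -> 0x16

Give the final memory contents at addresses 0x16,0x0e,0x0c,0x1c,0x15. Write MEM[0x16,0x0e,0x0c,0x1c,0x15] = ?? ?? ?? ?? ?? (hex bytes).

MEM[0x16,0x0e,0x0c,0x1c,0x15] = f0 a8 3c 92 84

[0] 0x1a->0x0b len=6 : a8 6d 92 db f0 38
[1] 0x15->0x0b len=7 : 3d 20 8b 56 1a a8 6d
[2] 0x08->0x0d len=2 : 84 1c
[3] 0x06->0x13 len=3 : a8 ab 84
[4] 0x04->0x0c len=6 : 3c a2 a8 ab 84 1c
[5] 0x1e->0x11 len=2 : f0 38
[6] 0x11->0x16 len=2 : f0 38
query mem[0x16]=0xf0, mem[0x0e]=0xa8, mem[0x0c]=0x3c, mem[0x1c]=0x92, mem[0x15]=0x84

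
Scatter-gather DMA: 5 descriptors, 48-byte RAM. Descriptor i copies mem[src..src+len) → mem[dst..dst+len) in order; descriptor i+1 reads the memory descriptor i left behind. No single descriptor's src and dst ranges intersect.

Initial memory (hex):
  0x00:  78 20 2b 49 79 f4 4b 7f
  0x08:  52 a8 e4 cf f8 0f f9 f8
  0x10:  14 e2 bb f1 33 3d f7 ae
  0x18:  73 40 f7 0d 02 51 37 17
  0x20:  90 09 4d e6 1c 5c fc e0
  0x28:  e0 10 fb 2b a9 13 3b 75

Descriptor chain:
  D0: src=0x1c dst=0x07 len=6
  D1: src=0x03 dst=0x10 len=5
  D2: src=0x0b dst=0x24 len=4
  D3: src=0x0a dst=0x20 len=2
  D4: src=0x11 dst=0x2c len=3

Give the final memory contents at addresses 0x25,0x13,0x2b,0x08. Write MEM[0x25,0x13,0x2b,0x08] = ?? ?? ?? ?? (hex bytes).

MEM[0x25,0x13,0x2b,0x08] = 09 4b 2b 51

#0 dst[0x07+6] := {0x02,0x51,0x37,0x17,0x90,0x09}
#1 dst[0x10+5] := {0x49,0x79,0xf4,0x4b,0x02}
#2 dst[0x24+4] := {0x90,0x09,0x0f,0xf9}
#3 dst[0x20+2] := {0x17,0x90}
#4 dst[0x2c+3] := {0x79,0xf4,0x4b}
query mem[0x25]=0x09, mem[0x13]=0x4b, mem[0x2b]=0x2b, mem[0x08]=0x51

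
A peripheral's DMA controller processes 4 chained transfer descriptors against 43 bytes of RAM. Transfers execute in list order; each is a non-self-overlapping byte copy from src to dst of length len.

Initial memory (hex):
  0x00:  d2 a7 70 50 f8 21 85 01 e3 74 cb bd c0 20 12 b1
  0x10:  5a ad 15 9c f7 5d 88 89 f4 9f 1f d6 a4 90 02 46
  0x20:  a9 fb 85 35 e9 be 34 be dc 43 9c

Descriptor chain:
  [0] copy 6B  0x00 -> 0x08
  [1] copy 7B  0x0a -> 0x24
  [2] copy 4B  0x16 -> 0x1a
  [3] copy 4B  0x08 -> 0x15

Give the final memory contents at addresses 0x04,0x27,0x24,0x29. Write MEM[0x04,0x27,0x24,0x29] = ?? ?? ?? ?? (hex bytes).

[0] 0x00->0x08 len=6 : d2 a7 70 50 f8 21
[1] 0x0a->0x24 len=7 : 70 50 f8 21 12 b1 5a
[2] 0x16->0x1a len=4 : 88 89 f4 9f
[3] 0x08->0x15 len=4 : d2 a7 70 50
query mem[0x04]=0xf8, mem[0x27]=0x21, mem[0x24]=0x70, mem[0x29]=0xb1

MEM[0x04,0x27,0x24,0x29] = f8 21 70 b1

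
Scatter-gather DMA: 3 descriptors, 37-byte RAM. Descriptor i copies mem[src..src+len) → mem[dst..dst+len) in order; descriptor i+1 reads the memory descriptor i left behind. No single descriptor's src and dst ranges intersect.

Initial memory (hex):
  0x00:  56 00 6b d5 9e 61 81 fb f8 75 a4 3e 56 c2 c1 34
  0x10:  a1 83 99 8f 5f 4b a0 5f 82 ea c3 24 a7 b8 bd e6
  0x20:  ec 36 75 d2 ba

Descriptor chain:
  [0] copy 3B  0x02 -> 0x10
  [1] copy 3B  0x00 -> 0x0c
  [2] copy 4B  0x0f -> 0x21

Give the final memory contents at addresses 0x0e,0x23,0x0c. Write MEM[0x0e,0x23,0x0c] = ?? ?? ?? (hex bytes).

MEM[0x0e,0x23,0x0c] = 6b d5 56

[0] 0x02->0x10 len=3 : 6b d5 9e
[1] 0x00->0x0c len=3 : 56 00 6b
[2] 0x0f->0x21 len=4 : 34 6b d5 9e
query mem[0x0e]=0x6b, mem[0x23]=0xd5, mem[0x0c]=0x56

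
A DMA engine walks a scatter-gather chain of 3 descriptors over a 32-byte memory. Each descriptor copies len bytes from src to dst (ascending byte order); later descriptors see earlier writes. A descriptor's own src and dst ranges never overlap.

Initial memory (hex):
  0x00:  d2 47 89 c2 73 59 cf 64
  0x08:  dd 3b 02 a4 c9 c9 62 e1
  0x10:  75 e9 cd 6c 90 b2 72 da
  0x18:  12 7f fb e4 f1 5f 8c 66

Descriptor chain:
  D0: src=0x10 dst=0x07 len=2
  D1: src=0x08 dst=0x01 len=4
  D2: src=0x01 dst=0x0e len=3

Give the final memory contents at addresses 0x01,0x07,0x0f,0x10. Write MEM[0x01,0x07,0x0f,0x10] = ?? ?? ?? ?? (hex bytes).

  after D0: wrote 2B at 0x07 = 75e9
  after D1: wrote 4B at 0x01 = e93b02a4
  after D2: wrote 3B at 0x0e = e93b02
query mem[0x01]=0xe9, mem[0x07]=0x75, mem[0x0f]=0x3b, mem[0x10]=0x02

MEM[0x01,0x07,0x0f,0x10] = e9 75 3b 02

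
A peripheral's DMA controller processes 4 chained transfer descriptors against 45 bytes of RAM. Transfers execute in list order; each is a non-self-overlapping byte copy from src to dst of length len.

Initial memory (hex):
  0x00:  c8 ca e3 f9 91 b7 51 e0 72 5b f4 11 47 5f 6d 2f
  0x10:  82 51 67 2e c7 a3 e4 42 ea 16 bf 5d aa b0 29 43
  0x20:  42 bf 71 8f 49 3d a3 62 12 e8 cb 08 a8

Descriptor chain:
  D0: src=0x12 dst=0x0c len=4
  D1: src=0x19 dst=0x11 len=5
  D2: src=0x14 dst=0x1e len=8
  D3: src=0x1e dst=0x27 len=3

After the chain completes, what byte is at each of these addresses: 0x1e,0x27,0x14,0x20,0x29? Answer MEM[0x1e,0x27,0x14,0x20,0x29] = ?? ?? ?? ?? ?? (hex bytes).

MEM[0x1e,0x27,0x14,0x20,0x29] = aa aa aa e4 e4

#0 dst[0x0c+4] := {0x67,0x2e,0xc7,0xa3}
#1 dst[0x11+5] := {0x16,0xbf,0x5d,0xaa,0xb0}
#2 dst[0x1e+8] := {0xaa,0xb0,0xe4,0x42,0xea,0x16,0xbf,0x5d}
#3 dst[0x27+3] := {0xaa,0xb0,0xe4}
query mem[0x1e]=0xaa, mem[0x27]=0xaa, mem[0x14]=0xaa, mem[0x20]=0xe4, mem[0x29]=0xe4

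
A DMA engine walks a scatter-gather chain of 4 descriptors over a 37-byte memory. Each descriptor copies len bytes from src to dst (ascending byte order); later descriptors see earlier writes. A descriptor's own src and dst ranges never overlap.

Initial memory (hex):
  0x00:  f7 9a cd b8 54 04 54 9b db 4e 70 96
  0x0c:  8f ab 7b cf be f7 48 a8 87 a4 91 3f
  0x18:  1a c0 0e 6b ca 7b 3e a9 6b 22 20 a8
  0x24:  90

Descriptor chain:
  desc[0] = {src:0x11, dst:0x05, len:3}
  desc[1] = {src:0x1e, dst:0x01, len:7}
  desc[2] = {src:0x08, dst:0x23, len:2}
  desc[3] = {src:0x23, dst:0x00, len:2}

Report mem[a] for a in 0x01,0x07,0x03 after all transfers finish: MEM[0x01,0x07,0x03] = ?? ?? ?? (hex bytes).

MEM[0x01,0x07,0x03] = 4e 90 6b

#0 dst[0x05+3] := {0xf7,0x48,0xa8}
#1 dst[0x01+7] := {0x3e,0xa9,0x6b,0x22,0x20,0xa8,0x90}
#2 dst[0x23+2] := {0xdb,0x4e}
#3 dst[0x00+2] := {0xdb,0x4e}
query mem[0x01]=0x4e, mem[0x07]=0x90, mem[0x03]=0x6b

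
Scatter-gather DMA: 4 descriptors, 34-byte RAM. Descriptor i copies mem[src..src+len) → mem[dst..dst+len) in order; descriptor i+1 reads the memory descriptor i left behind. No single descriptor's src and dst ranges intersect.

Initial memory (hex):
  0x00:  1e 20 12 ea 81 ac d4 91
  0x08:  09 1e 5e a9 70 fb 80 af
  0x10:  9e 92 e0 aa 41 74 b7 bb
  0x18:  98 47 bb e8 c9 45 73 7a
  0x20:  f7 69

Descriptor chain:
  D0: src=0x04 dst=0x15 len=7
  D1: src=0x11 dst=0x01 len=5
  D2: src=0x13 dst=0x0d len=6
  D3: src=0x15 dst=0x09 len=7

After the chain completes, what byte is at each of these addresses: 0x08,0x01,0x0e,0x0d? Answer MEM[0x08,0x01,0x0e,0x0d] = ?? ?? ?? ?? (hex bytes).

MEM[0x08,0x01,0x0e,0x0d] = 09 92 1e 09

[0] 0x04->0x15 len=7 : 81 ac d4 91 09 1e 5e
[1] 0x11->0x01 len=5 : 92 e0 aa 41 81
[2] 0x13->0x0d len=6 : aa 41 81 ac d4 91
[3] 0x15->0x09 len=7 : 81 ac d4 91 09 1e 5e
query mem[0x08]=0x09, mem[0x01]=0x92, mem[0x0e]=0x1e, mem[0x0d]=0x09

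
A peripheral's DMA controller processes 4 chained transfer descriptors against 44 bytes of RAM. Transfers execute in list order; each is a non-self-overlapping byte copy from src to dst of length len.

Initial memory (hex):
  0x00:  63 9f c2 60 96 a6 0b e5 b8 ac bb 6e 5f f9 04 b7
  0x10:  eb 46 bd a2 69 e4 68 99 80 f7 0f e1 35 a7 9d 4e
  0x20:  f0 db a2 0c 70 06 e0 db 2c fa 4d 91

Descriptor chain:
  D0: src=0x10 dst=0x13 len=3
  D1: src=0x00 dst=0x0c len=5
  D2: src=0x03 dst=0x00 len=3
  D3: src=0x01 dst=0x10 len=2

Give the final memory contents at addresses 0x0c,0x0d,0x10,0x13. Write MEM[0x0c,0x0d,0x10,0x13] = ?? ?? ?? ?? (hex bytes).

  after D0: wrote 3B at 0x13 = eb46bd
  after D1: wrote 5B at 0x0c = 639fc26096
  after D2: wrote 3B at 0x00 = 6096a6
  after D3: wrote 2B at 0x10 = 96a6
query mem[0x0c]=0x63, mem[0x0d]=0x9f, mem[0x10]=0x96, mem[0x13]=0xeb

MEM[0x0c,0x0d,0x10,0x13] = 63 9f 96 eb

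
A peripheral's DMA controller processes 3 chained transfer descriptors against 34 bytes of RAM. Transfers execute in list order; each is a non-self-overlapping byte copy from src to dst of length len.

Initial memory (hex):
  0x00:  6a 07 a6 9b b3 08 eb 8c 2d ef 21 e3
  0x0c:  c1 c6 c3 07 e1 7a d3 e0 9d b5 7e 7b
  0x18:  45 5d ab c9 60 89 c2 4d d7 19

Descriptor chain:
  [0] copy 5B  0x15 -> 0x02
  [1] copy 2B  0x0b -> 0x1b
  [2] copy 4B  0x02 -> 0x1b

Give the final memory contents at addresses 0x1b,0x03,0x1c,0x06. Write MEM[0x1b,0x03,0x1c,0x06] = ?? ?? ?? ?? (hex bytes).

#0 dst[0x02+5] := {0xb5,0x7e,0x7b,0x45,0x5d}
#1 dst[0x1b+2] := {0xe3,0xc1}
#2 dst[0x1b+4] := {0xb5,0x7e,0x7b,0x45}
query mem[0x1b]=0xb5, mem[0x03]=0x7e, mem[0x1c]=0x7e, mem[0x06]=0x5d

MEM[0x1b,0x03,0x1c,0x06] = b5 7e 7e 5d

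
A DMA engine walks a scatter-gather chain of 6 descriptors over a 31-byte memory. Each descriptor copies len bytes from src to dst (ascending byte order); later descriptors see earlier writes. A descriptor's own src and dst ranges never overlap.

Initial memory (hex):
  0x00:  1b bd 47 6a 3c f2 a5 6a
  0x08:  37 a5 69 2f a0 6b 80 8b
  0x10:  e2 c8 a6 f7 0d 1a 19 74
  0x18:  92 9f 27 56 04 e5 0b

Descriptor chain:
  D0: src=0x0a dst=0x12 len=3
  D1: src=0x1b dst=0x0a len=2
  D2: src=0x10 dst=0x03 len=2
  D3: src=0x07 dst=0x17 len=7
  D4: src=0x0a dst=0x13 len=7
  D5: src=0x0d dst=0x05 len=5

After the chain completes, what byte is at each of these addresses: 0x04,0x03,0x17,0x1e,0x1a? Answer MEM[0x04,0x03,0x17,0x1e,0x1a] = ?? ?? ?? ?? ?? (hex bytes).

D0: mem[0x12..0x14] <- [69 2f a0]
D1: mem[0x0a..0x0b] <- [56 04]
D2: mem[0x03..0x04] <- [e2 c8]
D3: mem[0x17..0x1d] <- [6a 37 a5 56 04 a0 6b]
D4: mem[0x13..0x19] <- [56 04 a0 6b 80 8b e2]
D5: mem[0x05..0x09] <- [6b 80 8b e2 c8]
query mem[0x04]=0xc8, mem[0x03]=0xe2, mem[0x17]=0x80, mem[0x1e]=0x0b, mem[0x1a]=0x56

MEM[0x04,0x03,0x17,0x1e,0x1a] = c8 e2 80 0b 56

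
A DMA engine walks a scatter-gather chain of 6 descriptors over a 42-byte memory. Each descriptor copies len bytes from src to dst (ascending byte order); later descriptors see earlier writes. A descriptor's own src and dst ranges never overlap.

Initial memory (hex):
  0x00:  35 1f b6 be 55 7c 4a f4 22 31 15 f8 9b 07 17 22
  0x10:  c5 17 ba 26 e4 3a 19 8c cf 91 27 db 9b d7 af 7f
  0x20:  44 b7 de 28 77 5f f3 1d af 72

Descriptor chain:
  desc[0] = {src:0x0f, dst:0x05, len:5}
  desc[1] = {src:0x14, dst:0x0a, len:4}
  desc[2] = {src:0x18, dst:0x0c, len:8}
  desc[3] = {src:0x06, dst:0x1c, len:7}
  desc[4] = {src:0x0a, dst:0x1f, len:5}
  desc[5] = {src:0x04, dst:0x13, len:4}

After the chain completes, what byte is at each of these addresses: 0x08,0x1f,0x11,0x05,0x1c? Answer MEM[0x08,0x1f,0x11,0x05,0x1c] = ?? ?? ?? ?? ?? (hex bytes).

MEM[0x08,0x1f,0x11,0x05,0x1c] = ba e4 d7 22 c5

#0 dst[0x05+5] := {0x22,0xc5,0x17,0xba,0x26}
#1 dst[0x0a+4] := {0xe4,0x3a,0x19,0x8c}
#2 dst[0x0c+8] := {0xcf,0x91,0x27,0xdb,0x9b,0xd7,0xaf,0x7f}
#3 dst[0x1c+7] := {0xc5,0x17,0xba,0x26,0xe4,0x3a,0xcf}
#4 dst[0x1f+5] := {0xe4,0x3a,0xcf,0x91,0x27}
#5 dst[0x13+4] := {0x55,0x22,0xc5,0x17}
query mem[0x08]=0xba, mem[0x1f]=0xe4, mem[0x11]=0xd7, mem[0x05]=0x22, mem[0x1c]=0xc5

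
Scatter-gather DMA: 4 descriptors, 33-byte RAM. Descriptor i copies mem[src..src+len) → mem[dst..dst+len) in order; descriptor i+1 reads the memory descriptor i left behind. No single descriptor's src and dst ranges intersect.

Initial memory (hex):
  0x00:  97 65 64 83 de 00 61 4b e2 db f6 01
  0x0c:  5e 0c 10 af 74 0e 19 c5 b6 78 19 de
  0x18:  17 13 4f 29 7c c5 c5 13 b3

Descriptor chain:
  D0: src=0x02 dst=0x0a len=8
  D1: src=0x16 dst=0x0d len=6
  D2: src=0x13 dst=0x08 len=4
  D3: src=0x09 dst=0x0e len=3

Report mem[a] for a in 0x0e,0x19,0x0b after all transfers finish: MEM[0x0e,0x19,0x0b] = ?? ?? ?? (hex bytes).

  after D0: wrote 8B at 0x0a = 6483de00614be2db
  after D1: wrote 6B at 0x0d = 19de17134f29
  after D2: wrote 4B at 0x08 = c5b67819
  after D3: wrote 3B at 0x0e = b67819
query mem[0x0e]=0xb6, mem[0x19]=0x13, mem[0x0b]=0x19

MEM[0x0e,0x19,0x0b] = b6 13 19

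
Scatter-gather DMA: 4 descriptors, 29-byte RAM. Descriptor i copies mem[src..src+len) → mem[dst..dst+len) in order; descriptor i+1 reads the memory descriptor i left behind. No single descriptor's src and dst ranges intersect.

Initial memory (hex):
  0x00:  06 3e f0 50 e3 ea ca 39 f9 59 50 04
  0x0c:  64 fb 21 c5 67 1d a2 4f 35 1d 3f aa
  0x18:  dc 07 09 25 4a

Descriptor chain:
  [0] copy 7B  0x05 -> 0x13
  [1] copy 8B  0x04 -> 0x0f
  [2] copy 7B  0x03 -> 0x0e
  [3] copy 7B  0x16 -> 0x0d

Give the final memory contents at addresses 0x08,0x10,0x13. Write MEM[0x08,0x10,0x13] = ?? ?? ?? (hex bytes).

MEM[0x08,0x10,0x13] = f9 04 4a

D0: mem[0x13..0x19] <- [ea ca 39 f9 59 50 04]
D1: mem[0x0f..0x16] <- [e3 ea ca 39 f9 59 50 04]
D2: mem[0x0e..0x14] <- [50 e3 ea ca 39 f9 59]
D3: mem[0x0d..0x13] <- [04 59 50 04 09 25 4a]
query mem[0x08]=0xf9, mem[0x10]=0x04, mem[0x13]=0x4a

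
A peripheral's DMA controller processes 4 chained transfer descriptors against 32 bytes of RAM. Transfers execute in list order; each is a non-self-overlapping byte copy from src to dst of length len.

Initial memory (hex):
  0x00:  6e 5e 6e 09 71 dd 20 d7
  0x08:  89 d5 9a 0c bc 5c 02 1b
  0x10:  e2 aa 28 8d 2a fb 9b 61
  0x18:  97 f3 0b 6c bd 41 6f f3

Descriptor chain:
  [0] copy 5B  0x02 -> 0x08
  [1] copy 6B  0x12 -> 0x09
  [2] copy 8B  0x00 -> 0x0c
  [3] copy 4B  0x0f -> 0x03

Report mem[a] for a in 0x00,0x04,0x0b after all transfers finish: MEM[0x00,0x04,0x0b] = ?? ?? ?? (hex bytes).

MEM[0x00,0x04,0x0b] = 6e 71 2a

D0: mem[0x08..0x0c] <- [6e 09 71 dd 20]
D1: mem[0x09..0x0e] <- [28 8d 2a fb 9b 61]
D2: mem[0x0c..0x13] <- [6e 5e 6e 09 71 dd 20 d7]
D3: mem[0x03..0x06] <- [09 71 dd 20]
query mem[0x00]=0x6e, mem[0x04]=0x71, mem[0x0b]=0x2a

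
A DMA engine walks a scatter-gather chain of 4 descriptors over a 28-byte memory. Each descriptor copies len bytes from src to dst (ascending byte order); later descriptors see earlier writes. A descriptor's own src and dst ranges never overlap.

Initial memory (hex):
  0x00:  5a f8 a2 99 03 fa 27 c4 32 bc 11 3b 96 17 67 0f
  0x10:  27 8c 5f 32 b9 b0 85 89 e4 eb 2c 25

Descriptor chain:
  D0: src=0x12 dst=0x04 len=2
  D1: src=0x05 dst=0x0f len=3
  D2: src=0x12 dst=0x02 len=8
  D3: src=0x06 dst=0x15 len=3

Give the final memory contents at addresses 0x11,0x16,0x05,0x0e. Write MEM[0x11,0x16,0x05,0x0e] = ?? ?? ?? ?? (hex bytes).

  after D0: wrote 2B at 0x04 = 5f32
  after D1: wrote 3B at 0x0f = 3227c4
  after D2: wrote 8B at 0x02 = 5f32b9b08589e4eb
  after D3: wrote 3B at 0x15 = 8589e4
query mem[0x11]=0xc4, mem[0x16]=0x89, mem[0x05]=0xb0, mem[0x0e]=0x67

MEM[0x11,0x16,0x05,0x0e] = c4 89 b0 67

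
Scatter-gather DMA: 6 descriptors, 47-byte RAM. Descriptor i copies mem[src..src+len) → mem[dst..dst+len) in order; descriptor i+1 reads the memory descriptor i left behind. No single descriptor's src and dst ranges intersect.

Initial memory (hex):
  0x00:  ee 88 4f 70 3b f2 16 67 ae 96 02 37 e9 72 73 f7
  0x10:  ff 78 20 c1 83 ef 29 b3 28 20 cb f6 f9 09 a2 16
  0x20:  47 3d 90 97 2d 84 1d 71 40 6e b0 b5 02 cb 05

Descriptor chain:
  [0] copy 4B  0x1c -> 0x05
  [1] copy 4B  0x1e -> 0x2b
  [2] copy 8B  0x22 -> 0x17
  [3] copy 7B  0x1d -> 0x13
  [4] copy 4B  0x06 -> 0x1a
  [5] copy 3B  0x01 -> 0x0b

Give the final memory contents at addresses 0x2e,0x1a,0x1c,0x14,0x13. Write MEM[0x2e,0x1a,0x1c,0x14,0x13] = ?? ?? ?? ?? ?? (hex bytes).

MEM[0x2e,0x1a,0x1c,0x14,0x13] = 3d 09 16 6e 40

[0] 0x1c->0x05 len=4 : f9 09 a2 16
[1] 0x1e->0x2b len=4 : a2 16 47 3d
[2] 0x22->0x17 len=8 : 90 97 2d 84 1d 71 40 6e
[3] 0x1d->0x13 len=7 : 40 6e 16 47 3d 90 97
[4] 0x06->0x1a len=4 : 09 a2 16 96
[5] 0x01->0x0b len=3 : 88 4f 70
query mem[0x2e]=0x3d, mem[0x1a]=0x09, mem[0x1c]=0x16, mem[0x14]=0x6e, mem[0x13]=0x40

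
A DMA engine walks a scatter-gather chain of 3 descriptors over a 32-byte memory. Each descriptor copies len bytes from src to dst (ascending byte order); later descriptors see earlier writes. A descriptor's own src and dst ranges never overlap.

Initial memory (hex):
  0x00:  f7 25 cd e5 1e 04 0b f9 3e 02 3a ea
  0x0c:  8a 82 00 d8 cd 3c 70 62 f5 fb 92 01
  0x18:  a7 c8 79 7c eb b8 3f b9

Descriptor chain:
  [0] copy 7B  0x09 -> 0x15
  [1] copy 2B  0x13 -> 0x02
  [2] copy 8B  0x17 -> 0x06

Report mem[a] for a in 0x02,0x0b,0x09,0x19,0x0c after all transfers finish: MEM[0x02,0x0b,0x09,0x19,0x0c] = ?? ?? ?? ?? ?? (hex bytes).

  after D0: wrote 7B at 0x15 = 023aea8a8200d8
  after D1: wrote 2B at 0x02 = 62f5
  after D2: wrote 8B at 0x06 = ea8a8200d8ebb83f
query mem[0x02]=0x62, mem[0x0b]=0xeb, mem[0x09]=0x00, mem[0x19]=0x82, mem[0x0c]=0xb8

MEM[0x02,0x0b,0x09,0x19,0x0c] = 62 eb 00 82 b8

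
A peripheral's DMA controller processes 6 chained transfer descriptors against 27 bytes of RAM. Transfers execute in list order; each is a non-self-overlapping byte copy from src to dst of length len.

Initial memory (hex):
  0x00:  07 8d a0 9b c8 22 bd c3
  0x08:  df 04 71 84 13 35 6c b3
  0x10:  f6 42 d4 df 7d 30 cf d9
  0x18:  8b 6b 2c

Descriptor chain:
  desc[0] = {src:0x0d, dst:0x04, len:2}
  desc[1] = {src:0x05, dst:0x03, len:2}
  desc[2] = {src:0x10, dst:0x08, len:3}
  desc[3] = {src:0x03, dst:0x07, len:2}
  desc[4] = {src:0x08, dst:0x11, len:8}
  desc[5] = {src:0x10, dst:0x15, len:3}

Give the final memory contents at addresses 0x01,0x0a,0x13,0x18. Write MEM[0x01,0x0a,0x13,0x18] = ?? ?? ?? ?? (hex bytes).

MEM[0x01,0x0a,0x13,0x18] = 8d d4 d4 b3

[0] 0x0d->0x04 len=2 : 35 6c
[1] 0x05->0x03 len=2 : 6c bd
[2] 0x10->0x08 len=3 : f6 42 d4
[3] 0x03->0x07 len=2 : 6c bd
[4] 0x08->0x11 len=8 : bd 42 d4 84 13 35 6c b3
[5] 0x10->0x15 len=3 : f6 bd 42
query mem[0x01]=0x8d, mem[0x0a]=0xd4, mem[0x13]=0xd4, mem[0x18]=0xb3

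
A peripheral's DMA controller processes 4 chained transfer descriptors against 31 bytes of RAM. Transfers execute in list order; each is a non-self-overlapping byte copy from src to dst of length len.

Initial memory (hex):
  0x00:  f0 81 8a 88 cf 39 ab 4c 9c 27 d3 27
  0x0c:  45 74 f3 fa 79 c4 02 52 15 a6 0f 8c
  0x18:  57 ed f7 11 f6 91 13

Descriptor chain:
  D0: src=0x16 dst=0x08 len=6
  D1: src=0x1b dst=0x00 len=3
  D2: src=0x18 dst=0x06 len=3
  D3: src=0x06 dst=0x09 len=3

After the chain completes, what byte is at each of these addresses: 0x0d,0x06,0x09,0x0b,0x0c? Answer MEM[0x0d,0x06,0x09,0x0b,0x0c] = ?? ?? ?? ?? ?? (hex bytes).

D0: mem[0x08..0x0d] <- [0f 8c 57 ed f7 11]
D1: mem[0x00..0x02] <- [11 f6 91]
D2: mem[0x06..0x08] <- [57 ed f7]
D3: mem[0x09..0x0b] <- [57 ed f7]
query mem[0x0d]=0x11, mem[0x06]=0x57, mem[0x09]=0x57, mem[0x0b]=0xf7, mem[0x0c]=0xf7

MEM[0x0d,0x06,0x09,0x0b,0x0c] = 11 57 57 f7 f7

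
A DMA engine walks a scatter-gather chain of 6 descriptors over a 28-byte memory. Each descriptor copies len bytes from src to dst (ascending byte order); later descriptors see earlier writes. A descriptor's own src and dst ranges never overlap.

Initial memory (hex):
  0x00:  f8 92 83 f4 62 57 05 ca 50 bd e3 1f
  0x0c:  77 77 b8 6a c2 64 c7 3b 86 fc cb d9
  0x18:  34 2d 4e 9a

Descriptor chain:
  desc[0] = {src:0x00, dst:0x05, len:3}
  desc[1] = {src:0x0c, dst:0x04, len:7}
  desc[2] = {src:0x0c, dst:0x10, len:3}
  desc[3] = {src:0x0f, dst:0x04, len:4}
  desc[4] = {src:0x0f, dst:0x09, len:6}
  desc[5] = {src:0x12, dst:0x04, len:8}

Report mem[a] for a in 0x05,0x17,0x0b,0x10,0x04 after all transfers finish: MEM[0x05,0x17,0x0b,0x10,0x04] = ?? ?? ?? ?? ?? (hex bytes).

#0 dst[0x05+3] := {0xf8,0x92,0x83}
#1 dst[0x04+7] := {0x77,0x77,0xb8,0x6a,0xc2,0x64,0xc7}
#2 dst[0x10+3] := {0x77,0x77,0xb8}
#3 dst[0x04+4] := {0x6a,0x77,0x77,0xb8}
#4 dst[0x09+6] := {0x6a,0x77,0x77,0xb8,0x3b,0x86}
#5 dst[0x04+8] := {0xb8,0x3b,0x86,0xfc,0xcb,0xd9,0x34,0x2d}
query mem[0x05]=0x3b, mem[0x17]=0xd9, mem[0x0b]=0x2d, mem[0x10]=0x77, mem[0x04]=0xb8

MEM[0x05,0x17,0x0b,0x10,0x04] = 3b d9 2d 77 b8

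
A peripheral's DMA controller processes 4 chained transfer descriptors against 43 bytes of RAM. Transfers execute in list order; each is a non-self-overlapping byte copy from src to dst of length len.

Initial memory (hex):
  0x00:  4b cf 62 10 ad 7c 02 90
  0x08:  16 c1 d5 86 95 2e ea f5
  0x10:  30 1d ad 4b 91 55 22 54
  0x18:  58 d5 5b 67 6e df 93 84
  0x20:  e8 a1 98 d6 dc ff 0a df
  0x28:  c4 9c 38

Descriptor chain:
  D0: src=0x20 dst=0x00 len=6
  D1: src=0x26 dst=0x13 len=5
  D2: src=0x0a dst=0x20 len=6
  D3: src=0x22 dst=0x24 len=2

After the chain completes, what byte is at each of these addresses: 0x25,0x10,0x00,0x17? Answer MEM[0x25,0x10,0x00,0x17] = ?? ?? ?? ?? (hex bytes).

[0] 0x20->0x00 len=6 : e8 a1 98 d6 dc ff
[1] 0x26->0x13 len=5 : 0a df c4 9c 38
[2] 0x0a->0x20 len=6 : d5 86 95 2e ea f5
[3] 0x22->0x24 len=2 : 95 2e
query mem[0x25]=0x2e, mem[0x10]=0x30, mem[0x00]=0xe8, mem[0x17]=0x38

MEM[0x25,0x10,0x00,0x17] = 2e 30 e8 38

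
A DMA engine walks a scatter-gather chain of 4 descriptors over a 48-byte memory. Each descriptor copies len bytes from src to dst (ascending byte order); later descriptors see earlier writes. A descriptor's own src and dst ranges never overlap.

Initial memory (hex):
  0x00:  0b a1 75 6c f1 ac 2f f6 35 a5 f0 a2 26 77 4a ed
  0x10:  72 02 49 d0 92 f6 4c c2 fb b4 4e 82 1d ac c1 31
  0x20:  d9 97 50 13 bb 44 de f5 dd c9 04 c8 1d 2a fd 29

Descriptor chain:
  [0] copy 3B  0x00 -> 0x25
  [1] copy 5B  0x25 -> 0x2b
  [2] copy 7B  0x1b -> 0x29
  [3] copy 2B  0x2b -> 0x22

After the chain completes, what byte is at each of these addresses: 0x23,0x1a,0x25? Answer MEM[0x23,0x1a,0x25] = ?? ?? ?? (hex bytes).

#0 dst[0x25+3] := {0x0b,0xa1,0x75}
#1 dst[0x2b+5] := {0x0b,0xa1,0x75,0xdd,0xc9}
#2 dst[0x29+7] := {0x82,0x1d,0xac,0xc1,0x31,0xd9,0x97}
#3 dst[0x22+2] := {0xac,0xc1}
query mem[0x23]=0xc1, mem[0x1a]=0x4e, mem[0x25]=0x0b

MEM[0x23,0x1a,0x25] = c1 4e 0b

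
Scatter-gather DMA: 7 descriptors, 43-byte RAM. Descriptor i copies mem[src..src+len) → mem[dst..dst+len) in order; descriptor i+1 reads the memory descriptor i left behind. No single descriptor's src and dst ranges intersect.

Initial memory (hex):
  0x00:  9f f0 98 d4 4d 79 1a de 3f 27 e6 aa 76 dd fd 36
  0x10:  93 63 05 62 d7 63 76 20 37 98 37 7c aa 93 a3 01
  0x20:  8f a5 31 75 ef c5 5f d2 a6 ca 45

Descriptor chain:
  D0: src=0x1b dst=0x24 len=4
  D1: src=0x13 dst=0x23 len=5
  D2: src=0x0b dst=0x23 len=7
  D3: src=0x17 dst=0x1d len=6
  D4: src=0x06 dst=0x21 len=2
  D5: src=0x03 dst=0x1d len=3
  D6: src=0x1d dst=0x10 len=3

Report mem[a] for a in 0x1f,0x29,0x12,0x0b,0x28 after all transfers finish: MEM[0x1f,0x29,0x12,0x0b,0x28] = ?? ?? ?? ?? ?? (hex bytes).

[0] 0x1b->0x24 len=4 : 7c aa 93 a3
[1] 0x13->0x23 len=5 : 62 d7 63 76 20
[2] 0x0b->0x23 len=7 : aa 76 dd fd 36 93 63
[3] 0x17->0x1d len=6 : 20 37 98 37 7c aa
[4] 0x06->0x21 len=2 : 1a de
[5] 0x03->0x1d len=3 : d4 4d 79
[6] 0x1d->0x10 len=3 : d4 4d 79
query mem[0x1f]=0x79, mem[0x29]=0x63, mem[0x12]=0x79, mem[0x0b]=0xaa, mem[0x28]=0x93

MEM[0x1f,0x29,0x12,0x0b,0x28] = 79 63 79 aa 93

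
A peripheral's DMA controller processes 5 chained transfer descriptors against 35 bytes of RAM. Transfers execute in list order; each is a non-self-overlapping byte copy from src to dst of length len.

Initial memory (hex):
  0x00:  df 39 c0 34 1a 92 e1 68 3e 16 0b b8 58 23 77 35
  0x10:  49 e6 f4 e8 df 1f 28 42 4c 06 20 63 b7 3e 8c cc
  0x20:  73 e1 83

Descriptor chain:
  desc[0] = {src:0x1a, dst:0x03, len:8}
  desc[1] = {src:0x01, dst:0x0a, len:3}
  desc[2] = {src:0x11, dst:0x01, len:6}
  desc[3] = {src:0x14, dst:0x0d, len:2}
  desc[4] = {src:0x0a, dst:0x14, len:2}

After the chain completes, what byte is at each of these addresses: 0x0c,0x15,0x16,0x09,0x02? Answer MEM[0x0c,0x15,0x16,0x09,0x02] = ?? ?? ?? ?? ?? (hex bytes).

  after D0: wrote 8B at 0x03 = 2063b73e8ccc73e1
  after D1: wrote 3B at 0x0a = 39c020
  after D2: wrote 6B at 0x01 = e6f4e8df1f28
  after D3: wrote 2B at 0x0d = df1f
  after D4: wrote 2B at 0x14 = 39c0
query mem[0x0c]=0x20, mem[0x15]=0xc0, mem[0x16]=0x28, mem[0x09]=0x73, mem[0x02]=0xf4

MEM[0x0c,0x15,0x16,0x09,0x02] = 20 c0 28 73 f4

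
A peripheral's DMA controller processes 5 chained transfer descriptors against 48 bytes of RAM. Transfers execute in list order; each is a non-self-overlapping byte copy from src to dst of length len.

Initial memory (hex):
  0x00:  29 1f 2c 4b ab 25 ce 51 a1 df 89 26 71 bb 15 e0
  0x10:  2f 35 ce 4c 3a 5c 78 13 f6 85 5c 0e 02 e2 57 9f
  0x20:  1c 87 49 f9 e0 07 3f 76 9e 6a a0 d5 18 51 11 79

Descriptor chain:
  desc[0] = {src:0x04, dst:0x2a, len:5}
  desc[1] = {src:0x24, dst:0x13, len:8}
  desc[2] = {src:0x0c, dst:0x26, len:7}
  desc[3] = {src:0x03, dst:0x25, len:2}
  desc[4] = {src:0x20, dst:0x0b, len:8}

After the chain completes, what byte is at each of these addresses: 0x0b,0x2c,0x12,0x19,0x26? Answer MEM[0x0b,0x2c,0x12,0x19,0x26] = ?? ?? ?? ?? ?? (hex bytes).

MEM[0x0b,0x2c,0x12,0x19,0x26] = 1c ce bb ab ab

  after D0: wrote 5B at 0x2a = ab25ce51a1
  after D1: wrote 8B at 0x13 = e0073f769e6aab25
  after D2: wrote 7B at 0x26 = 71bb15e02f35ce
  after D3: wrote 2B at 0x25 = 4bab
  after D4: wrote 8B at 0x0b = 1c8749f9e04babbb
query mem[0x0b]=0x1c, mem[0x2c]=0xce, mem[0x12]=0xbb, mem[0x19]=0xab, mem[0x26]=0xab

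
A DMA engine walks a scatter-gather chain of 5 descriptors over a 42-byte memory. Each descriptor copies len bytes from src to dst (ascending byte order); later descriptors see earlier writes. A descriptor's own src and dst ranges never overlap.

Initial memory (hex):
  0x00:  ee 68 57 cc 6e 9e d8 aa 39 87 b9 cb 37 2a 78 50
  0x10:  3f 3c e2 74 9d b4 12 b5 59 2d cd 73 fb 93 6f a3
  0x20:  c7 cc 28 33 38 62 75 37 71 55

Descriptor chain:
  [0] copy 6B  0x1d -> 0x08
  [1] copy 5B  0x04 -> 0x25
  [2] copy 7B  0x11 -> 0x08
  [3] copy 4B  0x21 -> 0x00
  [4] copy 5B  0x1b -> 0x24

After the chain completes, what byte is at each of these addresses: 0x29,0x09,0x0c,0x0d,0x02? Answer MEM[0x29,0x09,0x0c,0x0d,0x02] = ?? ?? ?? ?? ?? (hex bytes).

MEM[0x29,0x09,0x0c,0x0d,0x02] = 93 e2 b4 12 33

[0] 0x1d->0x08 len=6 : 93 6f a3 c7 cc 28
[1] 0x04->0x25 len=5 : 6e 9e d8 aa 93
[2] 0x11->0x08 len=7 : 3c e2 74 9d b4 12 b5
[3] 0x21->0x00 len=4 : cc 28 33 38
[4] 0x1b->0x24 len=5 : 73 fb 93 6f a3
query mem[0x29]=0x93, mem[0x09]=0xe2, mem[0x0c]=0xb4, mem[0x0d]=0x12, mem[0x02]=0x33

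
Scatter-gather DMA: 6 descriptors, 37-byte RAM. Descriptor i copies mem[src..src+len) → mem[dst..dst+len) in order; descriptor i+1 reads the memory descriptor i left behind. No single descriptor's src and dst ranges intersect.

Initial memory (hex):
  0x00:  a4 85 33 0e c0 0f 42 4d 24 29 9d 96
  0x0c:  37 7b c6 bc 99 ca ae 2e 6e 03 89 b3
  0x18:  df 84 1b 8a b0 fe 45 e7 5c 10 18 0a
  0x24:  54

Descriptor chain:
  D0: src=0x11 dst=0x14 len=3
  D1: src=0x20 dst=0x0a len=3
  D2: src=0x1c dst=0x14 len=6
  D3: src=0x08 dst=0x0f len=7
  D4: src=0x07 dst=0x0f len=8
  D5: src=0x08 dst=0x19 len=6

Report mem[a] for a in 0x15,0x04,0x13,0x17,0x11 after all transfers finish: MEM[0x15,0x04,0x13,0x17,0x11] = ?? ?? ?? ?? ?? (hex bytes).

MEM[0x15,0x04,0x13,0x17,0x11] = 7b c0 10 e7 29

[0] 0x11->0x14 len=3 : ca ae 2e
[1] 0x20->0x0a len=3 : 5c 10 18
[2] 0x1c->0x14 len=6 : b0 fe 45 e7 5c 10
[3] 0x08->0x0f len=7 : 24 29 5c 10 18 7b c6
[4] 0x07->0x0f len=8 : 4d 24 29 5c 10 18 7b c6
[5] 0x08->0x19 len=6 : 24 29 5c 10 18 7b
query mem[0x15]=0x7b, mem[0x04]=0xc0, mem[0x13]=0x10, mem[0x17]=0xe7, mem[0x11]=0x29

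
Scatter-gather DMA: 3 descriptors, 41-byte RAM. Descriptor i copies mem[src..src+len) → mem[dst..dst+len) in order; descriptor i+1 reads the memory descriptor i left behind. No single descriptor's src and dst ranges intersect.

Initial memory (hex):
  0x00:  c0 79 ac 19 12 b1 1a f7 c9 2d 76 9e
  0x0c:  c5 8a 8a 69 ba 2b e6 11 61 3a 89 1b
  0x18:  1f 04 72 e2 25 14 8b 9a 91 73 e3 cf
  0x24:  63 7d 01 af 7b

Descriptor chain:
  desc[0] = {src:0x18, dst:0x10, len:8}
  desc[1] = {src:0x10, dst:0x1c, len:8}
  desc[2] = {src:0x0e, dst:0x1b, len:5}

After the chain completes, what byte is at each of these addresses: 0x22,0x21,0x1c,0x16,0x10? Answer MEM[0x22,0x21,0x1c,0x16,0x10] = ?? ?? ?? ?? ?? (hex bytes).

#0 dst[0x10+8] := {0x1f,0x04,0x72,0xe2,0x25,0x14,0x8b,0x9a}
#1 dst[0x1c+8] := {0x1f,0x04,0x72,0xe2,0x25,0x14,0x8b,0x9a}
#2 dst[0x1b+5] := {0x8a,0x69,0x1f,0x04,0x72}
query mem[0x22]=0x8b, mem[0x21]=0x14, mem[0x1c]=0x69, mem[0x16]=0x8b, mem[0x10]=0x1f

MEM[0x22,0x21,0x1c,0x16,0x10] = 8b 14 69 8b 1f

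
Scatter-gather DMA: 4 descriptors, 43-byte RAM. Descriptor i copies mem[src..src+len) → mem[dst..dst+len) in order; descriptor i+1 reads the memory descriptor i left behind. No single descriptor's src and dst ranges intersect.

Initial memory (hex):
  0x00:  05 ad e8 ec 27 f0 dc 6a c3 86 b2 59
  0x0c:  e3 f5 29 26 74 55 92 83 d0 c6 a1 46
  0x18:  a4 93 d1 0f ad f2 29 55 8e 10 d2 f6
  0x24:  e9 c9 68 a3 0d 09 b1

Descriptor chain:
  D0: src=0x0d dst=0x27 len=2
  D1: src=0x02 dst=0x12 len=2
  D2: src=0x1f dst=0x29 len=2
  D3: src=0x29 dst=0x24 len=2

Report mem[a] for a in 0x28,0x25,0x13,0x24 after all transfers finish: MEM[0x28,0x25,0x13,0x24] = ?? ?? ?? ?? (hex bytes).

  after D0: wrote 2B at 0x27 = f529
  after D1: wrote 2B at 0x12 = e8ec
  after D2: wrote 2B at 0x29 = 558e
  after D3: wrote 2B at 0x24 = 558e
query mem[0x28]=0x29, mem[0x25]=0x8e, mem[0x13]=0xec, mem[0x24]=0x55

MEM[0x28,0x25,0x13,0x24] = 29 8e ec 55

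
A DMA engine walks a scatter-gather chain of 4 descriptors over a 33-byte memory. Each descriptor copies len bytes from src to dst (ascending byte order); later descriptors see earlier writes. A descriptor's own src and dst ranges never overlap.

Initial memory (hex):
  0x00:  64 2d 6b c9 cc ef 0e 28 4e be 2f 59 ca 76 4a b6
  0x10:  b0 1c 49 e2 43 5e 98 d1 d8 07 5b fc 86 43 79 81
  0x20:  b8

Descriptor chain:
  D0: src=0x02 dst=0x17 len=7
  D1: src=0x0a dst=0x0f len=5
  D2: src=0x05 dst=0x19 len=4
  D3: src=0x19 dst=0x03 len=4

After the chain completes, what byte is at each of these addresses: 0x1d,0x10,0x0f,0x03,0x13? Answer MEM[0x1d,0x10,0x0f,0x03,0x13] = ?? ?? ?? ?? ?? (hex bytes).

MEM[0x1d,0x10,0x0f,0x03,0x13] = 4e 59 2f ef 4a

#0 dst[0x17+7] := {0x6b,0xc9,0xcc,0xef,0x0e,0x28,0x4e}
#1 dst[0x0f+5] := {0x2f,0x59,0xca,0x76,0x4a}
#2 dst[0x19+4] := {0xef,0x0e,0x28,0x4e}
#3 dst[0x03+4] := {0xef,0x0e,0x28,0x4e}
query mem[0x1d]=0x4e, mem[0x10]=0x59, mem[0x0f]=0x2f, mem[0x03]=0xef, mem[0x13]=0x4a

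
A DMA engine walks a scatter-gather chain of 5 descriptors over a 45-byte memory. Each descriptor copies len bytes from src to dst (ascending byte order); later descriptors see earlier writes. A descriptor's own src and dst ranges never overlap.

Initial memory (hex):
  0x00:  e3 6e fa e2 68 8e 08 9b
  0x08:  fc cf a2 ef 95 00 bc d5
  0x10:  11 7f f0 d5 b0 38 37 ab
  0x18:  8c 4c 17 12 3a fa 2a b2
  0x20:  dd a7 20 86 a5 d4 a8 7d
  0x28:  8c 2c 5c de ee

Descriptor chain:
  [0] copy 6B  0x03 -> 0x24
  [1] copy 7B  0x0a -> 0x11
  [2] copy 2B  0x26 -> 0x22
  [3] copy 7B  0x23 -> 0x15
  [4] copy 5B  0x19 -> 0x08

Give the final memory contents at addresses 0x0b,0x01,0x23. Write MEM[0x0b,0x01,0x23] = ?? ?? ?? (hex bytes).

D0: mem[0x24..0x29] <- [e2 68 8e 08 9b fc]
D1: mem[0x11..0x17] <- [a2 ef 95 00 bc d5 11]
D2: mem[0x22..0x23] <- [8e 08]
D3: mem[0x15..0x1b] <- [08 e2 68 8e 08 9b fc]
D4: mem[0x08..0x0c] <- [08 9b fc 3a fa]
query mem[0x0b]=0x3a, mem[0x01]=0x6e, mem[0x23]=0x08

MEM[0x0b,0x01,0x23] = 3a 6e 08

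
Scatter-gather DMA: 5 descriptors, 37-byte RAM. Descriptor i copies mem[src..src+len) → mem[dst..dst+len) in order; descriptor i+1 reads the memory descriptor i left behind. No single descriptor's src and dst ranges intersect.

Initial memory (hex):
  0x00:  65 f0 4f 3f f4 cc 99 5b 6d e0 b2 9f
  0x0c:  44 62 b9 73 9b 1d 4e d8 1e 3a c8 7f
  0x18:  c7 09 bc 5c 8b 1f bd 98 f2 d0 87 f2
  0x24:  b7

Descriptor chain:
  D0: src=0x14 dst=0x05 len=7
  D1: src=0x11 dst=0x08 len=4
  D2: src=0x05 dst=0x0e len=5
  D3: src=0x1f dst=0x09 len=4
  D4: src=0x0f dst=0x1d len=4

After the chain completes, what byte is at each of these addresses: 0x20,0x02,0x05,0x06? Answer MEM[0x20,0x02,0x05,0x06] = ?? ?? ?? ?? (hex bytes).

MEM[0x20,0x02,0x05,0x06] = 4e 4f 1e 3a

  after D0: wrote 7B at 0x05 = 1e3ac87fc709bc
  after D1: wrote 4B at 0x08 = 1d4ed81e
  after D2: wrote 5B at 0x0e = 1e3ac81d4e
  after D3: wrote 4B at 0x09 = 98f2d087
  after D4: wrote 4B at 0x1d = 3ac81d4e
query mem[0x20]=0x4e, mem[0x02]=0x4f, mem[0x05]=0x1e, mem[0x06]=0x3a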